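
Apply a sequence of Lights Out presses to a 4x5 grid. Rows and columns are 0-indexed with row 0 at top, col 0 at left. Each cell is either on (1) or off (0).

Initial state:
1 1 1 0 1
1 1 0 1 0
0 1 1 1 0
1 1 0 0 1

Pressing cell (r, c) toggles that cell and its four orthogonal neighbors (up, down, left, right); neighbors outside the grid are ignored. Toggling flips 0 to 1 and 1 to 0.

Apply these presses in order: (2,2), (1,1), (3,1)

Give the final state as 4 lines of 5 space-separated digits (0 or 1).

After press 1 at (2,2):
1 1 1 0 1
1 1 1 1 0
0 0 0 0 0
1 1 1 0 1

After press 2 at (1,1):
1 0 1 0 1
0 0 0 1 0
0 1 0 0 0
1 1 1 0 1

After press 3 at (3,1):
1 0 1 0 1
0 0 0 1 0
0 0 0 0 0
0 0 0 0 1

Answer: 1 0 1 0 1
0 0 0 1 0
0 0 0 0 0
0 0 0 0 1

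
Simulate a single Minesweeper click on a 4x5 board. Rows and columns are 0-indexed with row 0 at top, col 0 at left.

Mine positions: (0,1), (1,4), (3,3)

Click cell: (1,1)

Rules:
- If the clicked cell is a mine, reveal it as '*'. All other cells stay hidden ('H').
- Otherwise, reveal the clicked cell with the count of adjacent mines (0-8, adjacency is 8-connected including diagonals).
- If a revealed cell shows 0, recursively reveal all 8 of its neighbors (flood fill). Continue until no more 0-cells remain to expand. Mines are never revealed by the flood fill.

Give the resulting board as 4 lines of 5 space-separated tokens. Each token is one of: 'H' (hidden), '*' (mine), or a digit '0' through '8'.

H H H H H
H 1 H H H
H H H H H
H H H H H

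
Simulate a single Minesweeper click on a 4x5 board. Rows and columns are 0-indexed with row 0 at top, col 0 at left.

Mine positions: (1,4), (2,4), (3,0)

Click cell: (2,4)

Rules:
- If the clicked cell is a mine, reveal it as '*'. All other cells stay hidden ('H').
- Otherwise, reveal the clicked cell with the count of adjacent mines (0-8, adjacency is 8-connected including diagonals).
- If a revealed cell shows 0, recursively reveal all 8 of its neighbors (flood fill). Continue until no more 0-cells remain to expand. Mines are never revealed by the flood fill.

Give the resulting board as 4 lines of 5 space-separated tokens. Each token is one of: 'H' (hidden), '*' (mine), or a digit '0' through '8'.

H H H H H
H H H H H
H H H H *
H H H H H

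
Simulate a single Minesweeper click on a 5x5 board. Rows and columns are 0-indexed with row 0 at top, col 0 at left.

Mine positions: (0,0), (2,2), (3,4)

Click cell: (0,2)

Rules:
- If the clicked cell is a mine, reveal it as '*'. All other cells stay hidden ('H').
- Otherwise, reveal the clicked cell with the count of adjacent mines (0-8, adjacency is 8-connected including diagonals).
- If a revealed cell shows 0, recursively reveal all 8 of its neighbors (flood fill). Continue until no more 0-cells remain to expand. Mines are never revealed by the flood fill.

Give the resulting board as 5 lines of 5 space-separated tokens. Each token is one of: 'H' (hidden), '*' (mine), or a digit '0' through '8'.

H 1 0 0 0
H 2 1 1 0
H H H 2 1
H H H H H
H H H H H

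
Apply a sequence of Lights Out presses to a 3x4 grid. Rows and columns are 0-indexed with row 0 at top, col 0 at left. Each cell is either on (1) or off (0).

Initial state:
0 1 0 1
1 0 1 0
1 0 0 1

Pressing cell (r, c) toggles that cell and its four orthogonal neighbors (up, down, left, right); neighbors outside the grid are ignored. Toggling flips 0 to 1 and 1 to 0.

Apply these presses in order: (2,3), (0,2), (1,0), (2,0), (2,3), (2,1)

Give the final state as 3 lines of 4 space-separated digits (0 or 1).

Answer: 1 0 1 0
1 0 0 0
0 0 1 1

Derivation:
After press 1 at (2,3):
0 1 0 1
1 0 1 1
1 0 1 0

After press 2 at (0,2):
0 0 1 0
1 0 0 1
1 0 1 0

After press 3 at (1,0):
1 0 1 0
0 1 0 1
0 0 1 0

After press 4 at (2,0):
1 0 1 0
1 1 0 1
1 1 1 0

After press 5 at (2,3):
1 0 1 0
1 1 0 0
1 1 0 1

After press 6 at (2,1):
1 0 1 0
1 0 0 0
0 0 1 1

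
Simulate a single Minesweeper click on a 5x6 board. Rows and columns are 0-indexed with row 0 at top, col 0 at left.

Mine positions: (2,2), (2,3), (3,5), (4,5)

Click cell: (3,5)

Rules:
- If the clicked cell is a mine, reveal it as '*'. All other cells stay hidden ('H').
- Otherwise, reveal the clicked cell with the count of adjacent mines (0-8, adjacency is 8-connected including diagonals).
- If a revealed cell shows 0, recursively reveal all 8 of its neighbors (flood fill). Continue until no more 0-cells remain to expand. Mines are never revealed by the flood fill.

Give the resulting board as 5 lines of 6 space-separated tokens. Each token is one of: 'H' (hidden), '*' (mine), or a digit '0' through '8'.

H H H H H H
H H H H H H
H H H H H H
H H H H H *
H H H H H H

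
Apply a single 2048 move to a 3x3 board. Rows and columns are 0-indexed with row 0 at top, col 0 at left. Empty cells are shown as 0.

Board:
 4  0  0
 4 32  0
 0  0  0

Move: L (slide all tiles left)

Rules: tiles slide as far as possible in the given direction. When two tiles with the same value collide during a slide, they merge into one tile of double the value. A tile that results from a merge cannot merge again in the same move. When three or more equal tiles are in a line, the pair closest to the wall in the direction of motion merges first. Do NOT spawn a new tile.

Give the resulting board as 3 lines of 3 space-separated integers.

Answer:  4  0  0
 4 32  0
 0  0  0

Derivation:
Slide left:
row 0: [4, 0, 0] -> [4, 0, 0]
row 1: [4, 32, 0] -> [4, 32, 0]
row 2: [0, 0, 0] -> [0, 0, 0]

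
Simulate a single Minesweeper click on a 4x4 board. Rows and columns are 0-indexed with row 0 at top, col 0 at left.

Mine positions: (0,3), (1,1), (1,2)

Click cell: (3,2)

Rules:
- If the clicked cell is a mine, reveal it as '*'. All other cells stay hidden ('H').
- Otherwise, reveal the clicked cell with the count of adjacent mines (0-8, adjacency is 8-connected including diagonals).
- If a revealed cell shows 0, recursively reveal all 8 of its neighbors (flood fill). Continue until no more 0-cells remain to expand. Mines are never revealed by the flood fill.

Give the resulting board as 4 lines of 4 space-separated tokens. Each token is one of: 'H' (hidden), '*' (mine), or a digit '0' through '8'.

H H H H
H H H H
1 2 2 1
0 0 0 0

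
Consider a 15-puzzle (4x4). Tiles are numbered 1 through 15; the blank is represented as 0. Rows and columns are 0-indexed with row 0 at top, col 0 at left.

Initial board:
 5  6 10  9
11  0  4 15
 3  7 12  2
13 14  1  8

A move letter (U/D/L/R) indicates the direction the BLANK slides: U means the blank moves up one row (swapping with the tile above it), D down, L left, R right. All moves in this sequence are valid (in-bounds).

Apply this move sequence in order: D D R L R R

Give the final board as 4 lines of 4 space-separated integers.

After move 1 (D):
 5  6 10  9
11  7  4 15
 3  0 12  2
13 14  1  8

After move 2 (D):
 5  6 10  9
11  7  4 15
 3 14 12  2
13  0  1  8

After move 3 (R):
 5  6 10  9
11  7  4 15
 3 14 12  2
13  1  0  8

After move 4 (L):
 5  6 10  9
11  7  4 15
 3 14 12  2
13  0  1  8

After move 5 (R):
 5  6 10  9
11  7  4 15
 3 14 12  2
13  1  0  8

After move 6 (R):
 5  6 10  9
11  7  4 15
 3 14 12  2
13  1  8  0

Answer:  5  6 10  9
11  7  4 15
 3 14 12  2
13  1  8  0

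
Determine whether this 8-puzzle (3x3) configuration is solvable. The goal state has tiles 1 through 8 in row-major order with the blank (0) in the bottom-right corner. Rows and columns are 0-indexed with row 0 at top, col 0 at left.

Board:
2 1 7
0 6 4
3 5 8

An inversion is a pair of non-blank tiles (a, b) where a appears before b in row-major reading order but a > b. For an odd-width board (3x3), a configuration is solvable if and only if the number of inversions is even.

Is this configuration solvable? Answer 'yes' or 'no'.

Answer: no

Derivation:
Inversions (pairs i<j in row-major order where tile[i] > tile[j] > 0): 9
9 is odd, so the puzzle is not solvable.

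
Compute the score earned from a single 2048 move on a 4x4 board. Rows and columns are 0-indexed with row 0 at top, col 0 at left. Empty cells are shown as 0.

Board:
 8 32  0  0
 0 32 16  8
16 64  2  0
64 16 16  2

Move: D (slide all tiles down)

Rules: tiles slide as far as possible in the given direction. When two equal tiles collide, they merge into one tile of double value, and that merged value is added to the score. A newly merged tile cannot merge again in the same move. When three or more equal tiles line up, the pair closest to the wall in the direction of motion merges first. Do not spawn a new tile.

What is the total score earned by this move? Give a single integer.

Slide down:
col 0: [8, 0, 16, 64] -> [0, 8, 16, 64]  score +0 (running 0)
col 1: [32, 32, 64, 16] -> [0, 64, 64, 16]  score +64 (running 64)
col 2: [0, 16, 2, 16] -> [0, 16, 2, 16]  score +0 (running 64)
col 3: [0, 8, 0, 2] -> [0, 0, 8, 2]  score +0 (running 64)
Board after move:
 0  0  0  0
 8 64 16  0
16 64  2  8
64 16 16  2

Answer: 64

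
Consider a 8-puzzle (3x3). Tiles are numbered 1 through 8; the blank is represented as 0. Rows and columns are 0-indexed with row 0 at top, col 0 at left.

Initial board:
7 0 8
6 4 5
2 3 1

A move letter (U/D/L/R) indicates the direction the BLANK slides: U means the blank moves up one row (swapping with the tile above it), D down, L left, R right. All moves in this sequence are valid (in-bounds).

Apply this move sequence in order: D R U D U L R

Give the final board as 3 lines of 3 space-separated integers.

After move 1 (D):
7 4 8
6 0 5
2 3 1

After move 2 (R):
7 4 8
6 5 0
2 3 1

After move 3 (U):
7 4 0
6 5 8
2 3 1

After move 4 (D):
7 4 8
6 5 0
2 3 1

After move 5 (U):
7 4 0
6 5 8
2 3 1

After move 6 (L):
7 0 4
6 5 8
2 3 1

After move 7 (R):
7 4 0
6 5 8
2 3 1

Answer: 7 4 0
6 5 8
2 3 1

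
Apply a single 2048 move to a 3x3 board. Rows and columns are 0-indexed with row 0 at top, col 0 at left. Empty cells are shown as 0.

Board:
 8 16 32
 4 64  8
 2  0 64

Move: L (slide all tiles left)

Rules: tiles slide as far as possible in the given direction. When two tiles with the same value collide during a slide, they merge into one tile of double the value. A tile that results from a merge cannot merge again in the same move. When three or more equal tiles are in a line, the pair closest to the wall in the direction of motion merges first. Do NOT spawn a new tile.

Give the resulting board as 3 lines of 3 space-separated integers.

Slide left:
row 0: [8, 16, 32] -> [8, 16, 32]
row 1: [4, 64, 8] -> [4, 64, 8]
row 2: [2, 0, 64] -> [2, 64, 0]

Answer:  8 16 32
 4 64  8
 2 64  0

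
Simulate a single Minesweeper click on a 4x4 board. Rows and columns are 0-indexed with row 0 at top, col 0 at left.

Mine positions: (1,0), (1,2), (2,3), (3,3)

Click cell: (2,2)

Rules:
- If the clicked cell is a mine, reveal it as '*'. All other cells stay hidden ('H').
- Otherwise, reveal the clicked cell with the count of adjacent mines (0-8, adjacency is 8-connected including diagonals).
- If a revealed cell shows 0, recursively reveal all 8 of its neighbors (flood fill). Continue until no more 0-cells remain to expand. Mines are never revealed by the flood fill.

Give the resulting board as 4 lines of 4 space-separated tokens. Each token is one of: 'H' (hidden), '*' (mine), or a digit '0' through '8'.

H H H H
H H H H
H H 3 H
H H H H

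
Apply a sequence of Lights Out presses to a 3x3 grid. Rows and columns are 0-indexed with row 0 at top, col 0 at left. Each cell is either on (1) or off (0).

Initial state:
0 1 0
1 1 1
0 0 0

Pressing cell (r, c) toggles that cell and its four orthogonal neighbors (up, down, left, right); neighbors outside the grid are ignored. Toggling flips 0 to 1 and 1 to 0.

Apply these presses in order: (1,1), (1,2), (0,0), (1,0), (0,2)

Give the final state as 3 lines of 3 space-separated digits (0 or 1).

After press 1 at (1,1):
0 0 0
0 0 0
0 1 0

After press 2 at (1,2):
0 0 1
0 1 1
0 1 1

After press 3 at (0,0):
1 1 1
1 1 1
0 1 1

After press 4 at (1,0):
0 1 1
0 0 1
1 1 1

After press 5 at (0,2):
0 0 0
0 0 0
1 1 1

Answer: 0 0 0
0 0 0
1 1 1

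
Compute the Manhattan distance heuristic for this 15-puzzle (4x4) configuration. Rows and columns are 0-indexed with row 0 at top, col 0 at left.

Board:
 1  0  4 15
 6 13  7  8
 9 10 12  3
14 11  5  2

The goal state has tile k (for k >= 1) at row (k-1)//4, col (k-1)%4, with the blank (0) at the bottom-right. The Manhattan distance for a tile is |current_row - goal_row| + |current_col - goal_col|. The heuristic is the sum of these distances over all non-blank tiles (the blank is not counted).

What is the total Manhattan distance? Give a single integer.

Tile 1: (0,0)->(0,0) = 0
Tile 4: (0,2)->(0,3) = 1
Tile 15: (0,3)->(3,2) = 4
Tile 6: (1,0)->(1,1) = 1
Tile 13: (1,1)->(3,0) = 3
Tile 7: (1,2)->(1,2) = 0
Tile 8: (1,3)->(1,3) = 0
Tile 9: (2,0)->(2,0) = 0
Tile 10: (2,1)->(2,1) = 0
Tile 12: (2,2)->(2,3) = 1
Tile 3: (2,3)->(0,2) = 3
Tile 14: (3,0)->(3,1) = 1
Tile 11: (3,1)->(2,2) = 2
Tile 5: (3,2)->(1,0) = 4
Tile 2: (3,3)->(0,1) = 5
Sum: 0 + 1 + 4 + 1 + 3 + 0 + 0 + 0 + 0 + 1 + 3 + 1 + 2 + 4 + 5 = 25

Answer: 25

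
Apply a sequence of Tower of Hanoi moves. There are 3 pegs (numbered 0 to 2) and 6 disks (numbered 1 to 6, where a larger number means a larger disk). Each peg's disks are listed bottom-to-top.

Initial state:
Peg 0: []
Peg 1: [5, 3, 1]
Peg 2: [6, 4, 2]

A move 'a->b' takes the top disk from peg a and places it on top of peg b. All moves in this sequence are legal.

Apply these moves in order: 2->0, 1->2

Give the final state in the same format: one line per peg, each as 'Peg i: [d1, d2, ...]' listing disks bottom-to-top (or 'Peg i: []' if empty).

Answer: Peg 0: [2]
Peg 1: [5, 3]
Peg 2: [6, 4, 1]

Derivation:
After move 1 (2->0):
Peg 0: [2]
Peg 1: [5, 3, 1]
Peg 2: [6, 4]

After move 2 (1->2):
Peg 0: [2]
Peg 1: [5, 3]
Peg 2: [6, 4, 1]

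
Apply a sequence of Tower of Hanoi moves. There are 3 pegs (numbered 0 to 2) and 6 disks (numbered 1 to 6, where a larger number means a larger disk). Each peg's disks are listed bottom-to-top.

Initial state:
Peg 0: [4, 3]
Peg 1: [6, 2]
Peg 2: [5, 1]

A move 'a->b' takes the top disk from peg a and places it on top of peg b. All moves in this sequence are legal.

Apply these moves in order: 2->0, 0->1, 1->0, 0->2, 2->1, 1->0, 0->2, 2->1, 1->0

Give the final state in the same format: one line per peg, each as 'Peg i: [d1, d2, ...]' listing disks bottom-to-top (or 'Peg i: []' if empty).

After move 1 (2->0):
Peg 0: [4, 3, 1]
Peg 1: [6, 2]
Peg 2: [5]

After move 2 (0->1):
Peg 0: [4, 3]
Peg 1: [6, 2, 1]
Peg 2: [5]

After move 3 (1->0):
Peg 0: [4, 3, 1]
Peg 1: [6, 2]
Peg 2: [5]

After move 4 (0->2):
Peg 0: [4, 3]
Peg 1: [6, 2]
Peg 2: [5, 1]

After move 5 (2->1):
Peg 0: [4, 3]
Peg 1: [6, 2, 1]
Peg 2: [5]

After move 6 (1->0):
Peg 0: [4, 3, 1]
Peg 1: [6, 2]
Peg 2: [5]

After move 7 (0->2):
Peg 0: [4, 3]
Peg 1: [6, 2]
Peg 2: [5, 1]

After move 8 (2->1):
Peg 0: [4, 3]
Peg 1: [6, 2, 1]
Peg 2: [5]

After move 9 (1->0):
Peg 0: [4, 3, 1]
Peg 1: [6, 2]
Peg 2: [5]

Answer: Peg 0: [4, 3, 1]
Peg 1: [6, 2]
Peg 2: [5]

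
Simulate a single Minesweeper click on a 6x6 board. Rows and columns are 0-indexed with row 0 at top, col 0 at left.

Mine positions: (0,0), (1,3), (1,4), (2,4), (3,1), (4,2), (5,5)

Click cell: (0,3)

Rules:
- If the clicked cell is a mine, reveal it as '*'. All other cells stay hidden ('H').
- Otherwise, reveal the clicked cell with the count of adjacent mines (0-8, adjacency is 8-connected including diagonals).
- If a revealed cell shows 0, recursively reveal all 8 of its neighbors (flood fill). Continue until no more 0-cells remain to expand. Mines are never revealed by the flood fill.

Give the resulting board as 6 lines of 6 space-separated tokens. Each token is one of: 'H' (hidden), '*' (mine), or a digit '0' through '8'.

H H H 2 H H
H H H H H H
H H H H H H
H H H H H H
H H H H H H
H H H H H H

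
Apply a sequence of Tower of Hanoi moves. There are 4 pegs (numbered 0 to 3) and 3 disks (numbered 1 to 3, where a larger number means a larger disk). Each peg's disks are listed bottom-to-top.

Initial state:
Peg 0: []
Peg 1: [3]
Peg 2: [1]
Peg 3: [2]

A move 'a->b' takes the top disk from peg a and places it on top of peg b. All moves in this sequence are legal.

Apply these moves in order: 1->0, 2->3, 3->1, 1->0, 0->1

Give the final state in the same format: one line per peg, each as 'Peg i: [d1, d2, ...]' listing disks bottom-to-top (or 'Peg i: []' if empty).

After move 1 (1->0):
Peg 0: [3]
Peg 1: []
Peg 2: [1]
Peg 3: [2]

After move 2 (2->3):
Peg 0: [3]
Peg 1: []
Peg 2: []
Peg 3: [2, 1]

After move 3 (3->1):
Peg 0: [3]
Peg 1: [1]
Peg 2: []
Peg 3: [2]

After move 4 (1->0):
Peg 0: [3, 1]
Peg 1: []
Peg 2: []
Peg 3: [2]

After move 5 (0->1):
Peg 0: [3]
Peg 1: [1]
Peg 2: []
Peg 3: [2]

Answer: Peg 0: [3]
Peg 1: [1]
Peg 2: []
Peg 3: [2]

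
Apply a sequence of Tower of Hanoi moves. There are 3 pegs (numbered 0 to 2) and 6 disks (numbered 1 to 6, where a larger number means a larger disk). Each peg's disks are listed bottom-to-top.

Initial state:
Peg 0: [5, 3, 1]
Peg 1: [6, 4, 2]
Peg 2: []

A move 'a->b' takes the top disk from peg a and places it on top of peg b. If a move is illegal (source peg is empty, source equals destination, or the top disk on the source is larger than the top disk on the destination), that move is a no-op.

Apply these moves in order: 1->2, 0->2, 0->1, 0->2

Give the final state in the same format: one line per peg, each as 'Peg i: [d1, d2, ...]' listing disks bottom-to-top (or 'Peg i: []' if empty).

Answer: Peg 0: [5]
Peg 1: [6, 4, 3]
Peg 2: [2, 1]

Derivation:
After move 1 (1->2):
Peg 0: [5, 3, 1]
Peg 1: [6, 4]
Peg 2: [2]

After move 2 (0->2):
Peg 0: [5, 3]
Peg 1: [6, 4]
Peg 2: [2, 1]

After move 3 (0->1):
Peg 0: [5]
Peg 1: [6, 4, 3]
Peg 2: [2, 1]

After move 4 (0->2):
Peg 0: [5]
Peg 1: [6, 4, 3]
Peg 2: [2, 1]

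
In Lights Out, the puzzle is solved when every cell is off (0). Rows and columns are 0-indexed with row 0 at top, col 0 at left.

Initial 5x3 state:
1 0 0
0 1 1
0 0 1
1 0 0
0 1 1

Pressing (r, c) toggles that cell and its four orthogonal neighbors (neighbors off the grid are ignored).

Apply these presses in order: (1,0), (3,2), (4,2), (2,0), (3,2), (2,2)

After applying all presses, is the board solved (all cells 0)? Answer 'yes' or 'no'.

Answer: yes

Derivation:
After press 1 at (1,0):
0 0 0
1 0 1
1 0 1
1 0 0
0 1 1

After press 2 at (3,2):
0 0 0
1 0 1
1 0 0
1 1 1
0 1 0

After press 3 at (4,2):
0 0 0
1 0 1
1 0 0
1 1 0
0 0 1

After press 4 at (2,0):
0 0 0
0 0 1
0 1 0
0 1 0
0 0 1

After press 5 at (3,2):
0 0 0
0 0 1
0 1 1
0 0 1
0 0 0

After press 6 at (2,2):
0 0 0
0 0 0
0 0 0
0 0 0
0 0 0

Lights still on: 0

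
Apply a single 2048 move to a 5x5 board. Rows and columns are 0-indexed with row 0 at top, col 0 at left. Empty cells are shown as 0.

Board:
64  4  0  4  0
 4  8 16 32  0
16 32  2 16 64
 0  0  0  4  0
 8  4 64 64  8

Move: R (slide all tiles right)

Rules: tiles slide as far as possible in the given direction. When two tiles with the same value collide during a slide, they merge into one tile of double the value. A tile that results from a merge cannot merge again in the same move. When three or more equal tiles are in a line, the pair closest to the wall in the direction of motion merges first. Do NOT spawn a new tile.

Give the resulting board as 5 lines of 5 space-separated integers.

Answer:   0   0   0  64   8
  0   4   8  16  32
 16  32   2  16  64
  0   0   0   0   4
  0   8   4 128   8

Derivation:
Slide right:
row 0: [64, 4, 0, 4, 0] -> [0, 0, 0, 64, 8]
row 1: [4, 8, 16, 32, 0] -> [0, 4, 8, 16, 32]
row 2: [16, 32, 2, 16, 64] -> [16, 32, 2, 16, 64]
row 3: [0, 0, 0, 4, 0] -> [0, 0, 0, 0, 4]
row 4: [8, 4, 64, 64, 8] -> [0, 8, 4, 128, 8]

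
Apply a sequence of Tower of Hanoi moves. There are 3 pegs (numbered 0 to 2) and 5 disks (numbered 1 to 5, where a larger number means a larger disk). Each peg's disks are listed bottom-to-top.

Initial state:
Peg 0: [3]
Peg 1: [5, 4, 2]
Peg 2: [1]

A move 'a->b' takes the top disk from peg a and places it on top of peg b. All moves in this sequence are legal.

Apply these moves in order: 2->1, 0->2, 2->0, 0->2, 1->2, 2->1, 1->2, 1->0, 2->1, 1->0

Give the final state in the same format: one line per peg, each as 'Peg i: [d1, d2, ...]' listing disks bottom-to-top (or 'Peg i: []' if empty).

Answer: Peg 0: [2, 1]
Peg 1: [5, 4]
Peg 2: [3]

Derivation:
After move 1 (2->1):
Peg 0: [3]
Peg 1: [5, 4, 2, 1]
Peg 2: []

After move 2 (0->2):
Peg 0: []
Peg 1: [5, 4, 2, 1]
Peg 2: [3]

After move 3 (2->0):
Peg 0: [3]
Peg 1: [5, 4, 2, 1]
Peg 2: []

After move 4 (0->2):
Peg 0: []
Peg 1: [5, 4, 2, 1]
Peg 2: [3]

After move 5 (1->2):
Peg 0: []
Peg 1: [5, 4, 2]
Peg 2: [3, 1]

After move 6 (2->1):
Peg 0: []
Peg 1: [5, 4, 2, 1]
Peg 2: [3]

After move 7 (1->2):
Peg 0: []
Peg 1: [5, 4, 2]
Peg 2: [3, 1]

After move 8 (1->0):
Peg 0: [2]
Peg 1: [5, 4]
Peg 2: [3, 1]

After move 9 (2->1):
Peg 0: [2]
Peg 1: [5, 4, 1]
Peg 2: [3]

After move 10 (1->0):
Peg 0: [2, 1]
Peg 1: [5, 4]
Peg 2: [3]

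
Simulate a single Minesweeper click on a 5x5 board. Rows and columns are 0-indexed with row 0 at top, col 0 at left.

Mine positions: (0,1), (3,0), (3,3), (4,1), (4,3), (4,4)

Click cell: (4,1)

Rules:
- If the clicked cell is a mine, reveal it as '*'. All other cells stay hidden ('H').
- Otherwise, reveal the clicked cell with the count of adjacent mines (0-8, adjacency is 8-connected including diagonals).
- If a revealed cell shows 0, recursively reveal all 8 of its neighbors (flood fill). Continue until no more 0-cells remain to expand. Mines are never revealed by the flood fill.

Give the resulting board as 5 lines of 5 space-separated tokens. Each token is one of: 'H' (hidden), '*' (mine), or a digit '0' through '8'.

H H H H H
H H H H H
H H H H H
H H H H H
H * H H H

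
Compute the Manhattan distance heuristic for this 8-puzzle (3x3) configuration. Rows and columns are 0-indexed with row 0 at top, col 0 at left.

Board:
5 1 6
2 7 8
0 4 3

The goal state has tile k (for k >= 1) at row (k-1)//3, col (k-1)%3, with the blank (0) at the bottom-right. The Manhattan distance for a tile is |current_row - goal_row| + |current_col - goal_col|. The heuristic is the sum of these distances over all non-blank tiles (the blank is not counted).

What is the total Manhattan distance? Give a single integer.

Tile 5: (0,0)->(1,1) = 2
Tile 1: (0,1)->(0,0) = 1
Tile 6: (0,2)->(1,2) = 1
Tile 2: (1,0)->(0,1) = 2
Tile 7: (1,1)->(2,0) = 2
Tile 8: (1,2)->(2,1) = 2
Tile 4: (2,1)->(1,0) = 2
Tile 3: (2,2)->(0,2) = 2
Sum: 2 + 1 + 1 + 2 + 2 + 2 + 2 + 2 = 14

Answer: 14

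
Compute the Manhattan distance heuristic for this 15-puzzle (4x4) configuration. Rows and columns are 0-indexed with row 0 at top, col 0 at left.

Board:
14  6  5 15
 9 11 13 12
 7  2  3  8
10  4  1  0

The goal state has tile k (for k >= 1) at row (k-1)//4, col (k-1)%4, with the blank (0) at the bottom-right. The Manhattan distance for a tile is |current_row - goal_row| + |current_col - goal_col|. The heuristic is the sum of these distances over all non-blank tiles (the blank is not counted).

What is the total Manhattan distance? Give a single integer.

Answer: 40

Derivation:
Tile 14: at (0,0), goal (3,1), distance |0-3|+|0-1| = 4
Tile 6: at (0,1), goal (1,1), distance |0-1|+|1-1| = 1
Tile 5: at (0,2), goal (1,0), distance |0-1|+|2-0| = 3
Tile 15: at (0,3), goal (3,2), distance |0-3|+|3-2| = 4
Tile 9: at (1,0), goal (2,0), distance |1-2|+|0-0| = 1
Tile 11: at (1,1), goal (2,2), distance |1-2|+|1-2| = 2
Tile 13: at (1,2), goal (3,0), distance |1-3|+|2-0| = 4
Tile 12: at (1,3), goal (2,3), distance |1-2|+|3-3| = 1
Tile 7: at (2,0), goal (1,2), distance |2-1|+|0-2| = 3
Tile 2: at (2,1), goal (0,1), distance |2-0|+|1-1| = 2
Tile 3: at (2,2), goal (0,2), distance |2-0|+|2-2| = 2
Tile 8: at (2,3), goal (1,3), distance |2-1|+|3-3| = 1
Tile 10: at (3,0), goal (2,1), distance |3-2|+|0-1| = 2
Tile 4: at (3,1), goal (0,3), distance |3-0|+|1-3| = 5
Tile 1: at (3,2), goal (0,0), distance |3-0|+|2-0| = 5
Sum: 4 + 1 + 3 + 4 + 1 + 2 + 4 + 1 + 3 + 2 + 2 + 1 + 2 + 5 + 5 = 40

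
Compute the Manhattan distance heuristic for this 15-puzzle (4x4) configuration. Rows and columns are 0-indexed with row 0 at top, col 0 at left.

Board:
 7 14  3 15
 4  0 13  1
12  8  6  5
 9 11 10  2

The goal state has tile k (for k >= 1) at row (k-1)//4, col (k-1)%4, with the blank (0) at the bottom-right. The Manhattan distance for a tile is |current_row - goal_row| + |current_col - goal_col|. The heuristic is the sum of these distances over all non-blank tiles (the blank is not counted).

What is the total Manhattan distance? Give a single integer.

Answer: 44

Derivation:
Tile 7: (0,0)->(1,2) = 3
Tile 14: (0,1)->(3,1) = 3
Tile 3: (0,2)->(0,2) = 0
Tile 15: (0,3)->(3,2) = 4
Tile 4: (1,0)->(0,3) = 4
Tile 13: (1,2)->(3,0) = 4
Tile 1: (1,3)->(0,0) = 4
Tile 12: (2,0)->(2,3) = 3
Tile 8: (2,1)->(1,3) = 3
Tile 6: (2,2)->(1,1) = 2
Tile 5: (2,3)->(1,0) = 4
Tile 9: (3,0)->(2,0) = 1
Tile 11: (3,1)->(2,2) = 2
Tile 10: (3,2)->(2,1) = 2
Tile 2: (3,3)->(0,1) = 5
Sum: 3 + 3 + 0 + 4 + 4 + 4 + 4 + 3 + 3 + 2 + 4 + 1 + 2 + 2 + 5 = 44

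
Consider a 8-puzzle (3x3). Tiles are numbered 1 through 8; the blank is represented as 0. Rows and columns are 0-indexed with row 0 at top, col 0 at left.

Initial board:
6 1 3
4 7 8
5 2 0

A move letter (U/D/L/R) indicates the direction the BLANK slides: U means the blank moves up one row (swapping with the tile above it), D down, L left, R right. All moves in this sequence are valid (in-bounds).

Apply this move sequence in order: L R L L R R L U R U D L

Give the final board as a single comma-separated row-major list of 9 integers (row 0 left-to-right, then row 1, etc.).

After move 1 (L):
6 1 3
4 7 8
5 0 2

After move 2 (R):
6 1 3
4 7 8
5 2 0

After move 3 (L):
6 1 3
4 7 8
5 0 2

After move 4 (L):
6 1 3
4 7 8
0 5 2

After move 5 (R):
6 1 3
4 7 8
5 0 2

After move 6 (R):
6 1 3
4 7 8
5 2 0

After move 7 (L):
6 1 3
4 7 8
5 0 2

After move 8 (U):
6 1 3
4 0 8
5 7 2

After move 9 (R):
6 1 3
4 8 0
5 7 2

After move 10 (U):
6 1 0
4 8 3
5 7 2

After move 11 (D):
6 1 3
4 8 0
5 7 2

After move 12 (L):
6 1 3
4 0 8
5 7 2

Answer: 6, 1, 3, 4, 0, 8, 5, 7, 2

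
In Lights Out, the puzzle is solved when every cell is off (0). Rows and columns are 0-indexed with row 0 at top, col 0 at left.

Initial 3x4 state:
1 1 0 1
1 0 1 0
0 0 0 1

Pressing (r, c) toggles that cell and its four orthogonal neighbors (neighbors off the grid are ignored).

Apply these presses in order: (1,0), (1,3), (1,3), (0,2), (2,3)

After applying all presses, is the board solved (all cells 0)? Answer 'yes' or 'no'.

Answer: no

Derivation:
After press 1 at (1,0):
0 1 0 1
0 1 1 0
1 0 0 1

After press 2 at (1,3):
0 1 0 0
0 1 0 1
1 0 0 0

After press 3 at (1,3):
0 1 0 1
0 1 1 0
1 0 0 1

After press 4 at (0,2):
0 0 1 0
0 1 0 0
1 0 0 1

After press 5 at (2,3):
0 0 1 0
0 1 0 1
1 0 1 0

Lights still on: 5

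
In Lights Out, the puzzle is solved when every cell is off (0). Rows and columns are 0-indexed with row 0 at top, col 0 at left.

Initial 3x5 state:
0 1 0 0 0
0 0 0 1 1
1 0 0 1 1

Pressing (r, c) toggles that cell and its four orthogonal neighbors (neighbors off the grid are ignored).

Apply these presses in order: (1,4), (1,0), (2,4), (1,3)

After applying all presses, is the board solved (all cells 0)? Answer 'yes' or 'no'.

After press 1 at (1,4):
0 1 0 0 1
0 0 0 0 0
1 0 0 1 0

After press 2 at (1,0):
1 1 0 0 1
1 1 0 0 0
0 0 0 1 0

After press 3 at (2,4):
1 1 0 0 1
1 1 0 0 1
0 0 0 0 1

After press 4 at (1,3):
1 1 0 1 1
1 1 1 1 0
0 0 0 1 1

Lights still on: 10

Answer: no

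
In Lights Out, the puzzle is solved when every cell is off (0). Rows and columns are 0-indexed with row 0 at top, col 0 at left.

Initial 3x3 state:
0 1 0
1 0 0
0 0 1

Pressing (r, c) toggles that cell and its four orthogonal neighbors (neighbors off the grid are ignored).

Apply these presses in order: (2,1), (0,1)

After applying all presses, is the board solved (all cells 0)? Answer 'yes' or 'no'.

Answer: no

Derivation:
After press 1 at (2,1):
0 1 0
1 1 0
1 1 0

After press 2 at (0,1):
1 0 1
1 0 0
1 1 0

Lights still on: 5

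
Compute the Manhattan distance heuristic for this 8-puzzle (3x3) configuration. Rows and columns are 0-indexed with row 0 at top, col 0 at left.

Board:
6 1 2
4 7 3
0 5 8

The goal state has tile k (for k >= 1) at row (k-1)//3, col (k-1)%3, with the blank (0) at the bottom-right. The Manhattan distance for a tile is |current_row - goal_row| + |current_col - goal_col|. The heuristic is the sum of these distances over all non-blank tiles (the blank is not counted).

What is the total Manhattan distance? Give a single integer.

Answer: 10

Derivation:
Tile 6: at (0,0), goal (1,2), distance |0-1|+|0-2| = 3
Tile 1: at (0,1), goal (0,0), distance |0-0|+|1-0| = 1
Tile 2: at (0,2), goal (0,1), distance |0-0|+|2-1| = 1
Tile 4: at (1,0), goal (1,0), distance |1-1|+|0-0| = 0
Tile 7: at (1,1), goal (2,0), distance |1-2|+|1-0| = 2
Tile 3: at (1,2), goal (0,2), distance |1-0|+|2-2| = 1
Tile 5: at (2,1), goal (1,1), distance |2-1|+|1-1| = 1
Tile 8: at (2,2), goal (2,1), distance |2-2|+|2-1| = 1
Sum: 3 + 1 + 1 + 0 + 2 + 1 + 1 + 1 = 10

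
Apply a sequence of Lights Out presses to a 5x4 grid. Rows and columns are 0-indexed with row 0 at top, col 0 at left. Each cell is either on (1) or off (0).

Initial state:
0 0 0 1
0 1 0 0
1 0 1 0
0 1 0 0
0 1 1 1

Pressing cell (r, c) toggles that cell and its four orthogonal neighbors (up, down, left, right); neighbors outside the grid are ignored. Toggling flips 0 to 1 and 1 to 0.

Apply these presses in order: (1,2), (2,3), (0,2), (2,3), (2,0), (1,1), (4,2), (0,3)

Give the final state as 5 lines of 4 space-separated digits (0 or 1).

After press 1 at (1,2):
0 0 1 1
0 0 1 1
1 0 0 0
0 1 0 0
0 1 1 1

After press 2 at (2,3):
0 0 1 1
0 0 1 0
1 0 1 1
0 1 0 1
0 1 1 1

After press 3 at (0,2):
0 1 0 0
0 0 0 0
1 0 1 1
0 1 0 1
0 1 1 1

After press 4 at (2,3):
0 1 0 0
0 0 0 1
1 0 0 0
0 1 0 0
0 1 1 1

After press 5 at (2,0):
0 1 0 0
1 0 0 1
0 1 0 0
1 1 0 0
0 1 1 1

After press 6 at (1,1):
0 0 0 0
0 1 1 1
0 0 0 0
1 1 0 0
0 1 1 1

After press 7 at (4,2):
0 0 0 0
0 1 1 1
0 0 0 0
1 1 1 0
0 0 0 0

After press 8 at (0,3):
0 0 1 1
0 1 1 0
0 0 0 0
1 1 1 0
0 0 0 0

Answer: 0 0 1 1
0 1 1 0
0 0 0 0
1 1 1 0
0 0 0 0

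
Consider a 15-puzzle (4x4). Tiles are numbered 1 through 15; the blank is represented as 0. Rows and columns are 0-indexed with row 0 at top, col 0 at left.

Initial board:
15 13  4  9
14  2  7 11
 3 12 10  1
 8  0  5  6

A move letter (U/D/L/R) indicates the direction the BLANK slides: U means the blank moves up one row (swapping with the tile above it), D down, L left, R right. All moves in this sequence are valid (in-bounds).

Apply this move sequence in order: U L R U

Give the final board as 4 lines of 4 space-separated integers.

After move 1 (U):
15 13  4  9
14  2  7 11
 3  0 10  1
 8 12  5  6

After move 2 (L):
15 13  4  9
14  2  7 11
 0  3 10  1
 8 12  5  6

After move 3 (R):
15 13  4  9
14  2  7 11
 3  0 10  1
 8 12  5  6

After move 4 (U):
15 13  4  9
14  0  7 11
 3  2 10  1
 8 12  5  6

Answer: 15 13  4  9
14  0  7 11
 3  2 10  1
 8 12  5  6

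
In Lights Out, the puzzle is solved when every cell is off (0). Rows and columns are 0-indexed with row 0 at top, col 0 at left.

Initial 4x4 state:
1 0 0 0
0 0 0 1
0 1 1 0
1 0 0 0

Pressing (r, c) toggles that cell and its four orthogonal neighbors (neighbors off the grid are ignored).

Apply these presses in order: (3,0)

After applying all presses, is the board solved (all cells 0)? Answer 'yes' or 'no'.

Answer: no

Derivation:
After press 1 at (3,0):
1 0 0 0
0 0 0 1
1 1 1 0
0 1 0 0

Lights still on: 6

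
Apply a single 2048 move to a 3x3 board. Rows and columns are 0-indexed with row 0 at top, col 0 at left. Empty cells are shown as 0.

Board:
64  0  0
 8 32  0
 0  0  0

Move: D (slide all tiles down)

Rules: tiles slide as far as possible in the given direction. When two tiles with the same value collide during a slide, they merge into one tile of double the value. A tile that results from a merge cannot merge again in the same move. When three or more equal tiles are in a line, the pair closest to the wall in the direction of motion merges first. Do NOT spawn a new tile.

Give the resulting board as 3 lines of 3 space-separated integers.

Answer:  0  0  0
64  0  0
 8 32  0

Derivation:
Slide down:
col 0: [64, 8, 0] -> [0, 64, 8]
col 1: [0, 32, 0] -> [0, 0, 32]
col 2: [0, 0, 0] -> [0, 0, 0]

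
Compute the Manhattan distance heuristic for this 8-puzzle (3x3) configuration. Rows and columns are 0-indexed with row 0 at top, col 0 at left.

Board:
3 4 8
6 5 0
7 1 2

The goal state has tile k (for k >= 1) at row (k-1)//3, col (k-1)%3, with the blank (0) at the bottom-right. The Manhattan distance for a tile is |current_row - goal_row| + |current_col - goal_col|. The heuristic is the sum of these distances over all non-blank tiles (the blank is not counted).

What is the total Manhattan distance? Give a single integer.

Tile 3: (0,0)->(0,2) = 2
Tile 4: (0,1)->(1,0) = 2
Tile 8: (0,2)->(2,1) = 3
Tile 6: (1,0)->(1,2) = 2
Tile 5: (1,1)->(1,1) = 0
Tile 7: (2,0)->(2,0) = 0
Tile 1: (2,1)->(0,0) = 3
Tile 2: (2,2)->(0,1) = 3
Sum: 2 + 2 + 3 + 2 + 0 + 0 + 3 + 3 = 15

Answer: 15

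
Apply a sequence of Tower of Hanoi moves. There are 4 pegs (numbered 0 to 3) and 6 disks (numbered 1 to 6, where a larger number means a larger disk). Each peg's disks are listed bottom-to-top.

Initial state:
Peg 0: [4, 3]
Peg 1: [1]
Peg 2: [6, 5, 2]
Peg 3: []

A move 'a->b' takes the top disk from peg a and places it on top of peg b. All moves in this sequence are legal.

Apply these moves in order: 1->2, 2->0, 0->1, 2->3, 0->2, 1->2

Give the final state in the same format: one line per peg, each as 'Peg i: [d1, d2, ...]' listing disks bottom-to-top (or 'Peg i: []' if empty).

Answer: Peg 0: [4]
Peg 1: []
Peg 2: [6, 5, 3, 1]
Peg 3: [2]

Derivation:
After move 1 (1->2):
Peg 0: [4, 3]
Peg 1: []
Peg 2: [6, 5, 2, 1]
Peg 3: []

After move 2 (2->0):
Peg 0: [4, 3, 1]
Peg 1: []
Peg 2: [6, 5, 2]
Peg 3: []

After move 3 (0->1):
Peg 0: [4, 3]
Peg 1: [1]
Peg 2: [6, 5, 2]
Peg 3: []

After move 4 (2->3):
Peg 0: [4, 3]
Peg 1: [1]
Peg 2: [6, 5]
Peg 3: [2]

After move 5 (0->2):
Peg 0: [4]
Peg 1: [1]
Peg 2: [6, 5, 3]
Peg 3: [2]

After move 6 (1->2):
Peg 0: [4]
Peg 1: []
Peg 2: [6, 5, 3, 1]
Peg 3: [2]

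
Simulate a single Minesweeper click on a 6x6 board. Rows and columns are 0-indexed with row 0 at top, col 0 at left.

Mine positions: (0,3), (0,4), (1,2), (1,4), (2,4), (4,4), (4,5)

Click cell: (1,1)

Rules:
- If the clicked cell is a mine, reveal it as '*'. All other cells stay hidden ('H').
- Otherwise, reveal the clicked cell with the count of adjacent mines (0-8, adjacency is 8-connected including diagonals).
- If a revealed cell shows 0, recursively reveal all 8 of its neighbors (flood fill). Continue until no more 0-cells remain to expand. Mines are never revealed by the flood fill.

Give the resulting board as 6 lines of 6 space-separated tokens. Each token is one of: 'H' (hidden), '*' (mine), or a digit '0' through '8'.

H H H H H H
H 1 H H H H
H H H H H H
H H H H H H
H H H H H H
H H H H H H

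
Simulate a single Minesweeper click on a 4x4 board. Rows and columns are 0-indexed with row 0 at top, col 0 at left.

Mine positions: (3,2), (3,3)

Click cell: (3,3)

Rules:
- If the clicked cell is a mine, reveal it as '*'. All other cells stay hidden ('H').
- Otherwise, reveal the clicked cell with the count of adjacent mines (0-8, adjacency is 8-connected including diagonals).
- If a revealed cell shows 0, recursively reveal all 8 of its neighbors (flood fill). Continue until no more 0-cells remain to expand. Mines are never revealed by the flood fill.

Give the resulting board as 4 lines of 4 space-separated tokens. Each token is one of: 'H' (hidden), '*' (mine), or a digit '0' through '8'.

H H H H
H H H H
H H H H
H H H *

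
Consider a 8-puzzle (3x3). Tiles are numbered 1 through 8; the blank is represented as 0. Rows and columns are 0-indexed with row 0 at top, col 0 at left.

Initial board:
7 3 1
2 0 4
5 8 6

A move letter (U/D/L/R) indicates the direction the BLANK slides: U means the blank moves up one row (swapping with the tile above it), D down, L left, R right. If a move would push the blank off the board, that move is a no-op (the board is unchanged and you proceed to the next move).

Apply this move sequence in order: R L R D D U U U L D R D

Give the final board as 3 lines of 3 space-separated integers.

After move 1 (R):
7 3 1
2 4 0
5 8 6

After move 2 (L):
7 3 1
2 0 4
5 8 6

After move 3 (R):
7 3 1
2 4 0
5 8 6

After move 4 (D):
7 3 1
2 4 6
5 8 0

After move 5 (D):
7 3 1
2 4 6
5 8 0

After move 6 (U):
7 3 1
2 4 0
5 8 6

After move 7 (U):
7 3 0
2 4 1
5 8 6

After move 8 (U):
7 3 0
2 4 1
5 8 6

After move 9 (L):
7 0 3
2 4 1
5 8 6

After move 10 (D):
7 4 3
2 0 1
5 8 6

After move 11 (R):
7 4 3
2 1 0
5 8 6

After move 12 (D):
7 4 3
2 1 6
5 8 0

Answer: 7 4 3
2 1 6
5 8 0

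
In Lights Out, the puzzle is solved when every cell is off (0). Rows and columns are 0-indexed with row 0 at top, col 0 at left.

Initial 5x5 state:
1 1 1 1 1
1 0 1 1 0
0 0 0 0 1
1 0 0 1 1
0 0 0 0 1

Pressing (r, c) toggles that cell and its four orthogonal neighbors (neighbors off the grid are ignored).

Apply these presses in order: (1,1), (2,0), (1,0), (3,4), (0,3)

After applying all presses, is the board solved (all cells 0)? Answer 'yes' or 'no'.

After press 1 at (1,1):
1 0 1 1 1
0 1 0 1 0
0 1 0 0 1
1 0 0 1 1
0 0 0 0 1

After press 2 at (2,0):
1 0 1 1 1
1 1 0 1 0
1 0 0 0 1
0 0 0 1 1
0 0 0 0 1

After press 3 at (1,0):
0 0 1 1 1
0 0 0 1 0
0 0 0 0 1
0 0 0 1 1
0 0 0 0 1

After press 4 at (3,4):
0 0 1 1 1
0 0 0 1 0
0 0 0 0 0
0 0 0 0 0
0 0 0 0 0

After press 5 at (0,3):
0 0 0 0 0
0 0 0 0 0
0 0 0 0 0
0 0 0 0 0
0 0 0 0 0

Lights still on: 0

Answer: yes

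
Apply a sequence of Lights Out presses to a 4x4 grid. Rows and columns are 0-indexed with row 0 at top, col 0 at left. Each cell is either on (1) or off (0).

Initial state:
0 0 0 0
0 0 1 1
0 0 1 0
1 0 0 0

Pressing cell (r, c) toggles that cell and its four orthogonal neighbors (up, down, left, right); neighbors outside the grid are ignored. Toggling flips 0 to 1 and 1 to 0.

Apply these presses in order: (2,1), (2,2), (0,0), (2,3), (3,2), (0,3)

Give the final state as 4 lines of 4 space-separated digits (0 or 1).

Answer: 1 1 1 1
1 1 0 1
1 0 1 0
1 0 0 0

Derivation:
After press 1 at (2,1):
0 0 0 0
0 1 1 1
1 1 0 0
1 1 0 0

After press 2 at (2,2):
0 0 0 0
0 1 0 1
1 0 1 1
1 1 1 0

After press 3 at (0,0):
1 1 0 0
1 1 0 1
1 0 1 1
1 1 1 0

After press 4 at (2,3):
1 1 0 0
1 1 0 0
1 0 0 0
1 1 1 1

After press 5 at (3,2):
1 1 0 0
1 1 0 0
1 0 1 0
1 0 0 0

After press 6 at (0,3):
1 1 1 1
1 1 0 1
1 0 1 0
1 0 0 0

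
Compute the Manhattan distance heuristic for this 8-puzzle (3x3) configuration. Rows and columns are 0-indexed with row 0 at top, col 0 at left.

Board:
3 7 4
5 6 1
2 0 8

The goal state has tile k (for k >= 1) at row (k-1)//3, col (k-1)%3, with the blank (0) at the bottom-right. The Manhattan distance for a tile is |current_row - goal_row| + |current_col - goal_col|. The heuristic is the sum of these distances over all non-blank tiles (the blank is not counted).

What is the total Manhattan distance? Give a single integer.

Answer: 17

Derivation:
Tile 3: at (0,0), goal (0,2), distance |0-0|+|0-2| = 2
Tile 7: at (0,1), goal (2,0), distance |0-2|+|1-0| = 3
Tile 4: at (0,2), goal (1,0), distance |0-1|+|2-0| = 3
Tile 5: at (1,0), goal (1,1), distance |1-1|+|0-1| = 1
Tile 6: at (1,1), goal (1,2), distance |1-1|+|1-2| = 1
Tile 1: at (1,2), goal (0,0), distance |1-0|+|2-0| = 3
Tile 2: at (2,0), goal (0,1), distance |2-0|+|0-1| = 3
Tile 8: at (2,2), goal (2,1), distance |2-2|+|2-1| = 1
Sum: 2 + 3 + 3 + 1 + 1 + 3 + 3 + 1 = 17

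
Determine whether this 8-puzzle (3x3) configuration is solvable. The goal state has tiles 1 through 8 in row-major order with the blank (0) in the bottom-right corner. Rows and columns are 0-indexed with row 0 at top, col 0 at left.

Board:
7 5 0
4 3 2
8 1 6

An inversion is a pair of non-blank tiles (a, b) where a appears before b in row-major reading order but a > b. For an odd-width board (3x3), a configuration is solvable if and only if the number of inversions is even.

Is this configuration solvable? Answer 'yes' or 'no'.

Answer: yes

Derivation:
Inversions (pairs i<j in row-major order where tile[i] > tile[j] > 0): 18
18 is even, so the puzzle is solvable.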